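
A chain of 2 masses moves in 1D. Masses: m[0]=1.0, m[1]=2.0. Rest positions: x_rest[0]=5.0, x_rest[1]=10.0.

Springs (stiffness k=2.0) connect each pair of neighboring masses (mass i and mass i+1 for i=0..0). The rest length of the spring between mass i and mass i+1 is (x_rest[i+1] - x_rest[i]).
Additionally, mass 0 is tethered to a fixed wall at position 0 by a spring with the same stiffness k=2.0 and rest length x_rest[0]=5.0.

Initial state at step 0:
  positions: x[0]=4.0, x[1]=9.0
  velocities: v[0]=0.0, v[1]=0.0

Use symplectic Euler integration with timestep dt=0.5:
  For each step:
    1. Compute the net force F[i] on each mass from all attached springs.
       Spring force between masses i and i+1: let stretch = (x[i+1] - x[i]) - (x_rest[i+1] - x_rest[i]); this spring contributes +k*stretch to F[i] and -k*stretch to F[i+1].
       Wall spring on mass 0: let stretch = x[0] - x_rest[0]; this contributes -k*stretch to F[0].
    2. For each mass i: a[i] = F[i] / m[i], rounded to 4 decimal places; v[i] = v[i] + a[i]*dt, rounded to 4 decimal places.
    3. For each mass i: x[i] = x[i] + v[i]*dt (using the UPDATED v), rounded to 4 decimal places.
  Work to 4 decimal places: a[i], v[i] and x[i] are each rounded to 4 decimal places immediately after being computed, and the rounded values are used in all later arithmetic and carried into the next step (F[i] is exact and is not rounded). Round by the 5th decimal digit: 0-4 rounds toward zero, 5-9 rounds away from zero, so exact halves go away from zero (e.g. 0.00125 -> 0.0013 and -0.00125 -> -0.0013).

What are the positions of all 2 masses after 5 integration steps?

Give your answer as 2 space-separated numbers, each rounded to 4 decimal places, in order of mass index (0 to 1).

Answer: 4.7149 10.4122

Derivation:
Step 0: x=[4.0000 9.0000] v=[0.0000 0.0000]
Step 1: x=[4.5000 9.0000] v=[1.0000 0.0000]
Step 2: x=[5.0000 9.1250] v=[1.0000 0.2500]
Step 3: x=[5.0625 9.4688] v=[0.1250 0.6875]
Step 4: x=[4.7969 9.9610] v=[-0.5312 0.9844]
Step 5: x=[4.7149 10.4122] v=[-0.1640 0.9024]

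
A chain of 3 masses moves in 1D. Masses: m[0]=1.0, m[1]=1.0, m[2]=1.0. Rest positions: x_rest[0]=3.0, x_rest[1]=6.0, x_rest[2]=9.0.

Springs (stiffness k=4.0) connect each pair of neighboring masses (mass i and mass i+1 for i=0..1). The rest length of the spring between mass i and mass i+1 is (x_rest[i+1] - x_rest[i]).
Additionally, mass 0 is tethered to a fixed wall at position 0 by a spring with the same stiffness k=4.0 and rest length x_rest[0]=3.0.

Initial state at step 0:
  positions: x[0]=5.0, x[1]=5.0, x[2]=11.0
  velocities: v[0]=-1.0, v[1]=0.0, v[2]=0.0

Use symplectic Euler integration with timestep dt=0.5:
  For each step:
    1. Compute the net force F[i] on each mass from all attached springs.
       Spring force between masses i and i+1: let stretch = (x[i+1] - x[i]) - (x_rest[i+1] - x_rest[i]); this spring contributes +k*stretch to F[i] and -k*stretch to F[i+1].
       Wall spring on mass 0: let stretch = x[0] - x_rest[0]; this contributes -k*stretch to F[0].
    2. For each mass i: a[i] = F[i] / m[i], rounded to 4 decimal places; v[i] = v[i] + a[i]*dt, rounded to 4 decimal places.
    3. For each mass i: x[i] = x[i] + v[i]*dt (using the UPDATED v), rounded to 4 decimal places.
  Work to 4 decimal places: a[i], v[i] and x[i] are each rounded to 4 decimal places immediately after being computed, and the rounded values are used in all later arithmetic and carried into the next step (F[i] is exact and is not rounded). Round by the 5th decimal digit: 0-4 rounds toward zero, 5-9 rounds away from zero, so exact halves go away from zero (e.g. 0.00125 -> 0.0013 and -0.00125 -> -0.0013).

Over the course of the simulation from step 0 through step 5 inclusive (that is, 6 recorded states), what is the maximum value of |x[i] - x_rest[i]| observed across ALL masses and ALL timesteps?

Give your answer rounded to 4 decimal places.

Step 0: x=[5.0000 5.0000 11.0000] v=[-1.0000 0.0000 0.0000]
Step 1: x=[-0.5000 11.0000 8.0000] v=[-11.0000 12.0000 -6.0000]
Step 2: x=[6.0000 2.5000 11.0000] v=[13.0000 -17.0000 6.0000]
Step 3: x=[3.0000 6.0000 8.5000] v=[-6.0000 7.0000 -5.0000]
Step 4: x=[0.0000 9.0000 6.5000] v=[-6.0000 6.0000 -4.0000]
Step 5: x=[6.0000 0.5000 10.0000] v=[12.0000 -17.0000 7.0000]
Max displacement = 5.5000

Answer: 5.5000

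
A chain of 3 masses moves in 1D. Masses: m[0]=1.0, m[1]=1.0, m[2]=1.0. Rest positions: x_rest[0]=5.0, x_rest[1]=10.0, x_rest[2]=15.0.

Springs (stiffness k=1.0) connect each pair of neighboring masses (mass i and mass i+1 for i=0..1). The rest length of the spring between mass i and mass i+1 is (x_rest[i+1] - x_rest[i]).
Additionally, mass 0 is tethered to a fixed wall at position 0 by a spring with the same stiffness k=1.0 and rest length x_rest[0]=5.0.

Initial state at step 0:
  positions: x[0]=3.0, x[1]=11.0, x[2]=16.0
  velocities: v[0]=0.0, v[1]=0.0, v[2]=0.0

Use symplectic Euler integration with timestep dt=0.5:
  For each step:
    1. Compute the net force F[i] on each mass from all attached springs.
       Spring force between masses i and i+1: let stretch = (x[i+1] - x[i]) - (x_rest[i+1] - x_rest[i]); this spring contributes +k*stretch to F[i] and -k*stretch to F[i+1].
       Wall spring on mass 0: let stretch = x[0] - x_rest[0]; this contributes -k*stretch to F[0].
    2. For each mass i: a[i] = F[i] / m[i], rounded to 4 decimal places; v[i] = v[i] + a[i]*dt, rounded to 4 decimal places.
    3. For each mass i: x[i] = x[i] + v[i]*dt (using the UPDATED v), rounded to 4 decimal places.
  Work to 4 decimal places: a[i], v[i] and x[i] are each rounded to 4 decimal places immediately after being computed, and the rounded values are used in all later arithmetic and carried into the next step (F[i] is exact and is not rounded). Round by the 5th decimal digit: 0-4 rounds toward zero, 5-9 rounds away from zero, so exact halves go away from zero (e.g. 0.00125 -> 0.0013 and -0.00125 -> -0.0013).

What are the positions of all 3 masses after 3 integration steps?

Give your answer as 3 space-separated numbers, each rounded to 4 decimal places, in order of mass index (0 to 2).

Answer: 7.0157 9.3438 15.2813

Derivation:
Step 0: x=[3.0000 11.0000 16.0000] v=[0.0000 0.0000 0.0000]
Step 1: x=[4.2500 10.2500 16.0000] v=[2.5000 -1.5000 0.0000]
Step 2: x=[5.9375 9.4375 15.8125] v=[3.3750 -1.6250 -0.3750]
Step 3: x=[7.0157 9.3438 15.2813] v=[2.1563 -0.1875 -1.0625]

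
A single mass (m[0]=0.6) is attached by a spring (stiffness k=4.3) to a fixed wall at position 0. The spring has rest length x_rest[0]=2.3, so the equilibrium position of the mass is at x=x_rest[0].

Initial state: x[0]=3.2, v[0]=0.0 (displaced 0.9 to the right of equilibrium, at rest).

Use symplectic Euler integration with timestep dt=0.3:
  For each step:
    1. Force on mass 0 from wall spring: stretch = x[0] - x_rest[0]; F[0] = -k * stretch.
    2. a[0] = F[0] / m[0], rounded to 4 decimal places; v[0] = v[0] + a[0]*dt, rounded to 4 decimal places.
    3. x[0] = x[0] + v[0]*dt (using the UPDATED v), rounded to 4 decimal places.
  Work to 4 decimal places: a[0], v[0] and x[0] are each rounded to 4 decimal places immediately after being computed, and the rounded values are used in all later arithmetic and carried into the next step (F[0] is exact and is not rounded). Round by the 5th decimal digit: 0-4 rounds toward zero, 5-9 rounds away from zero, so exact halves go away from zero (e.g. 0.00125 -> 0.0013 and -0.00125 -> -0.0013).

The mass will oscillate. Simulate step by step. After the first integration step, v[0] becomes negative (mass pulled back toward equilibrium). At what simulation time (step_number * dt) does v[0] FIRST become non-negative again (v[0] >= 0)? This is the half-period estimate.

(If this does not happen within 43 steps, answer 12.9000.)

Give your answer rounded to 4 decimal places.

Step 0: x=[3.2000] v=[0.0000]
Step 1: x=[2.6195] v=[-1.9350]
Step 2: x=[1.8329] v=[-2.6219]
Step 3: x=[1.3476] v=[-1.6176]
Step 4: x=[1.4766] v=[0.4301]
First v>=0 after going negative at step 4, time=1.2000

Answer: 1.2000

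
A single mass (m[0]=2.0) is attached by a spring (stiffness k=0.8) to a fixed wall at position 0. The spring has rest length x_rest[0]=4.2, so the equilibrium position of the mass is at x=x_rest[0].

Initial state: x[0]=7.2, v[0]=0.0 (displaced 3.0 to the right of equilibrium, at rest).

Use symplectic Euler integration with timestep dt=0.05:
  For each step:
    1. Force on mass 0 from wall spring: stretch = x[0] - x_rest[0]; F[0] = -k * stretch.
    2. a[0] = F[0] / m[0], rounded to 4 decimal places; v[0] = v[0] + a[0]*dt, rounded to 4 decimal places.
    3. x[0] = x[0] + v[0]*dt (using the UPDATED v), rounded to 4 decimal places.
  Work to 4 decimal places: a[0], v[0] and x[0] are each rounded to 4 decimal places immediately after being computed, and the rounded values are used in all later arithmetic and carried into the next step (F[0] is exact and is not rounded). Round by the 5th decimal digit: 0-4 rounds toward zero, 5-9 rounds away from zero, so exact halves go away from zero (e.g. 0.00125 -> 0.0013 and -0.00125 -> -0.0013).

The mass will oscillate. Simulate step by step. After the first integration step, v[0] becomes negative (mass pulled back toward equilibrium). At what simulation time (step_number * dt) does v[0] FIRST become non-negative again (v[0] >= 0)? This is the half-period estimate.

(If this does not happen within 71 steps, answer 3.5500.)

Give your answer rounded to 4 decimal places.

Answer: 3.5500

Derivation:
Step 0: x=[7.2000] v=[0.0000]
Step 1: x=[7.1970] v=[-0.0600]
Step 2: x=[7.1910] v=[-0.1199]
Step 3: x=[7.1820] v=[-0.1797]
Step 4: x=[7.1700] v=[-0.2393]
Step 5: x=[7.1551] v=[-0.2987]
Step 6: x=[7.1372] v=[-0.3578]
Step 7: x=[7.1164] v=[-0.4165]
Step 8: x=[7.0927] v=[-0.4748]
Step 9: x=[7.0661] v=[-0.5327]
Step 10: x=[7.0366] v=[-0.5900]
Step 11: x=[7.0043] v=[-0.6467]
Step 12: x=[6.9692] v=[-0.7028]
Step 13: x=[6.9313] v=[-0.7582]
Step 14: x=[6.8907] v=[-0.8128]
Step 15: x=[6.8474] v=[-0.8666]
Step 16: x=[6.8014] v=[-0.9196]
Step 17: x=[6.7528] v=[-0.9716]
Step 18: x=[6.7017] v=[-1.0227]
Step 19: x=[6.6481] v=[-1.0727]
Step 20: x=[6.5920] v=[-1.1217]
Step 21: x=[6.5335] v=[-1.1695]
Step 22: x=[6.4727] v=[-1.2162]
Step 23: x=[6.4096] v=[-1.2617]
Step 24: x=[6.3443] v=[-1.3059]
Step 25: x=[6.2769] v=[-1.3488]
Step 26: x=[6.2074] v=[-1.3903]
Step 27: x=[6.1359] v=[-1.4305]
Step 28: x=[6.0624] v=[-1.4692]
Step 29: x=[5.9871] v=[-1.5065]
Step 30: x=[5.9100] v=[-1.5422]
Step 31: x=[5.8312] v=[-1.5764]
Step 32: x=[5.7508] v=[-1.6090]
Step 33: x=[5.6688] v=[-1.6400]
Step 34: x=[5.5853] v=[-1.6694]
Step 35: x=[5.5004] v=[-1.6971]
Step 36: x=[5.4142] v=[-1.7231]
Step 37: x=[5.3268] v=[-1.7474]
Step 38: x=[5.2383] v=[-1.7699]
Step 39: x=[5.1488] v=[-1.7907]
Step 40: x=[5.0583] v=[-1.8097]
Step 41: x=[4.9670] v=[-1.8269]
Step 42: x=[4.8749] v=[-1.8422]
Step 43: x=[4.7821] v=[-1.8557]
Step 44: x=[4.6887] v=[-1.8673]
Step 45: x=[4.5948] v=[-1.8771]
Step 46: x=[4.5006] v=[-1.8850]
Step 47: x=[4.4061] v=[-1.8910]
Step 48: x=[4.3113] v=[-1.8951]
Step 49: x=[4.2164] v=[-1.8973]
Step 50: x=[4.1215] v=[-1.8976]
Step 51: x=[4.0267] v=[-1.8960]
Step 52: x=[3.9321] v=[-1.8925]
Step 53: x=[3.8377] v=[-1.8871]
Step 54: x=[3.7437] v=[-1.8799]
Step 55: x=[3.6502] v=[-1.8708]
Step 56: x=[3.5572] v=[-1.8598]
Step 57: x=[3.4649] v=[-1.8469]
Step 58: x=[3.3733] v=[-1.8322]
Step 59: x=[3.2825] v=[-1.8157]
Step 60: x=[3.1926] v=[-1.7974]
Step 61: x=[3.1037] v=[-1.7773]
Step 62: x=[3.0159] v=[-1.7554]
Step 63: x=[2.9293] v=[-1.7317]
Step 64: x=[2.8440] v=[-1.7063]
Step 65: x=[2.7600] v=[-1.6792]
Step 66: x=[2.6775] v=[-1.6504]
Step 67: x=[2.5965] v=[-1.6200]
Step 68: x=[2.5171] v=[-1.5879]
Step 69: x=[2.4394] v=[-1.5542]
Step 70: x=[2.3635] v=[-1.5190]
Step 71: x=[2.2894] v=[-1.4823]
v[0] did not become non-negative within 71 steps; using fallback time=3.5500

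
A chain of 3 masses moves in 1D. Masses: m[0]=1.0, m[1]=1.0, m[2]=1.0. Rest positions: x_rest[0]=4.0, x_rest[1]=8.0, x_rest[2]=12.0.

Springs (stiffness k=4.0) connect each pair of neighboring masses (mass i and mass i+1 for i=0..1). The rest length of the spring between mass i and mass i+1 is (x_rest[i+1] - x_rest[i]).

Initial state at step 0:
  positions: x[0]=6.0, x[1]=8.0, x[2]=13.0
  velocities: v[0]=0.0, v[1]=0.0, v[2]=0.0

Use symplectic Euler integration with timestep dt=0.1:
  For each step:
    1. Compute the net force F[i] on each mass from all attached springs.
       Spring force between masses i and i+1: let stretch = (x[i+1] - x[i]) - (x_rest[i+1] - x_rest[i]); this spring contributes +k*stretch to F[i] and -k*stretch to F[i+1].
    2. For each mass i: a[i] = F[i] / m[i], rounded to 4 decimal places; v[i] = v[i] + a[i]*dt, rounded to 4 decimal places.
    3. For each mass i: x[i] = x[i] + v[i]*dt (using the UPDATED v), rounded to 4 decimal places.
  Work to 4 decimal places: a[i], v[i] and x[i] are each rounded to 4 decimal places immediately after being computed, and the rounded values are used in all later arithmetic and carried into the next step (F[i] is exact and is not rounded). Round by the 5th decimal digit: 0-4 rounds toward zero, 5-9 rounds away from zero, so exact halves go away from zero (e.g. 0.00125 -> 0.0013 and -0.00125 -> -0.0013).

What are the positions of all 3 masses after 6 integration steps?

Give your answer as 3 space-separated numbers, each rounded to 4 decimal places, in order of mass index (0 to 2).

Step 0: x=[6.0000 8.0000 13.0000] v=[0.0000 0.0000 0.0000]
Step 1: x=[5.9200 8.1200 12.9600] v=[-0.8000 1.2000 -0.4000]
Step 2: x=[5.7680 8.3456 12.8864] v=[-1.5200 2.2560 -0.7360]
Step 3: x=[5.5591 8.6497 12.7912] v=[-2.0890 3.0413 -0.9523]
Step 4: x=[5.3138 8.9959 12.6903] v=[-2.4528 3.4617 -1.0089]
Step 5: x=[5.0558 9.3426 12.6016] v=[-2.5800 3.4666 -0.8867]
Step 6: x=[4.8093 9.6482 12.5426] v=[-2.4653 3.0555 -0.5903]

Answer: 4.8093 9.6482 12.5426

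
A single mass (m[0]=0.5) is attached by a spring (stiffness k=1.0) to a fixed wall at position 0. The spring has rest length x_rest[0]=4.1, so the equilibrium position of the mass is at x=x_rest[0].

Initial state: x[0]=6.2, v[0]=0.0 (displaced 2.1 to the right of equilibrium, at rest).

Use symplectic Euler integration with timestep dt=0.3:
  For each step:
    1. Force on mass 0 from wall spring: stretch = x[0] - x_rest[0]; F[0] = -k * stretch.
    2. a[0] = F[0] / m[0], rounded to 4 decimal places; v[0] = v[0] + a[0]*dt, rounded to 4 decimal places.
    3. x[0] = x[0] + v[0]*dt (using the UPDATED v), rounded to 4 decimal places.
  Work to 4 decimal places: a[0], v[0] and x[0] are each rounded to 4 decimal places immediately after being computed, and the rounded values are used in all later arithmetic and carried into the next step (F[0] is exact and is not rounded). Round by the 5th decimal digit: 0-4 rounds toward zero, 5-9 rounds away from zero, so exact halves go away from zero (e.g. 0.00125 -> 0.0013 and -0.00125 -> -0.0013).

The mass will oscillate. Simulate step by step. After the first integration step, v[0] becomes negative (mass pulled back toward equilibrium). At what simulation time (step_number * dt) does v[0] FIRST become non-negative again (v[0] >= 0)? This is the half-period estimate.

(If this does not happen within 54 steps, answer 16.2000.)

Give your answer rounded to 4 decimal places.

Answer: 2.4000

Derivation:
Step 0: x=[6.2000] v=[0.0000]
Step 1: x=[5.8220] v=[-1.2600]
Step 2: x=[5.1340] v=[-2.2932]
Step 3: x=[4.2599] v=[-2.9136]
Step 4: x=[3.3571] v=[-3.0095]
Step 5: x=[2.5880] v=[-2.5638]
Step 6: x=[2.0910] v=[-1.6566]
Step 7: x=[1.9556] v=[-0.4512]
Step 8: x=[2.2062] v=[0.8354]
First v>=0 after going negative at step 8, time=2.4000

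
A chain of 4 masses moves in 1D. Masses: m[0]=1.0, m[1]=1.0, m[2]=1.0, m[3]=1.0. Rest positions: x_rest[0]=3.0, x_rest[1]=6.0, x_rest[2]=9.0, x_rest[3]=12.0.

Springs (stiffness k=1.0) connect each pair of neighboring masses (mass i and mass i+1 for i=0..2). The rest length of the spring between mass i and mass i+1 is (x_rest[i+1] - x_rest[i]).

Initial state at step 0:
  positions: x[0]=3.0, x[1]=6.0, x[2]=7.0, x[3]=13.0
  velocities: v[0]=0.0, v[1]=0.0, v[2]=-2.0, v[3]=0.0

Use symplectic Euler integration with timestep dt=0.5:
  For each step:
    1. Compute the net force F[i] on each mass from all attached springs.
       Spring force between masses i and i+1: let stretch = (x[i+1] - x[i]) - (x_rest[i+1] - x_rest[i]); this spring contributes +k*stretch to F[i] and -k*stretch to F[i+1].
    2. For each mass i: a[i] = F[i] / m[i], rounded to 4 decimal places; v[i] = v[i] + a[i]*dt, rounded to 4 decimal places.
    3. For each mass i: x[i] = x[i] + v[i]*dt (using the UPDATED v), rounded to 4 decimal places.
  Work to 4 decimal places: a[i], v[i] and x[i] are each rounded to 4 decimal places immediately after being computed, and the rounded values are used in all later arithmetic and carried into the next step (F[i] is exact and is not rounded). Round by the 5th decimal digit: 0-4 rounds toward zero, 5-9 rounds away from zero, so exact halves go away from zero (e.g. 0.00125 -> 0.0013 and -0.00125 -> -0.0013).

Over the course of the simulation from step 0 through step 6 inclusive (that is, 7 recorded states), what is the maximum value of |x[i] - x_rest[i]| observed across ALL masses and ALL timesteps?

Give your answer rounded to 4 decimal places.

Answer: 2.7578

Derivation:
Step 0: x=[3.0000 6.0000 7.0000 13.0000] v=[0.0000 0.0000 -2.0000 0.0000]
Step 1: x=[3.0000 5.5000 7.2500 12.2500] v=[0.0000 -1.0000 0.5000 -1.5000]
Step 2: x=[2.8750 4.8125 8.3125 11.0000] v=[-0.2500 -1.3750 2.1250 -2.5000]
Step 3: x=[2.4844 4.5156 9.1719 9.8281] v=[-0.7813 -0.5938 1.7188 -2.3438]
Step 4: x=[1.8516 4.8750 9.0313 9.2422] v=[-1.2657 0.7188 -0.2813 -1.1719]
Step 5: x=[1.2246 5.5177 7.9043 9.3536] v=[-1.2540 1.2853 -2.2540 0.2227]
Step 6: x=[0.9209 5.6838 6.5430 9.8527] v=[-0.6075 0.3321 -2.7227 0.9981]
Max displacement = 2.7578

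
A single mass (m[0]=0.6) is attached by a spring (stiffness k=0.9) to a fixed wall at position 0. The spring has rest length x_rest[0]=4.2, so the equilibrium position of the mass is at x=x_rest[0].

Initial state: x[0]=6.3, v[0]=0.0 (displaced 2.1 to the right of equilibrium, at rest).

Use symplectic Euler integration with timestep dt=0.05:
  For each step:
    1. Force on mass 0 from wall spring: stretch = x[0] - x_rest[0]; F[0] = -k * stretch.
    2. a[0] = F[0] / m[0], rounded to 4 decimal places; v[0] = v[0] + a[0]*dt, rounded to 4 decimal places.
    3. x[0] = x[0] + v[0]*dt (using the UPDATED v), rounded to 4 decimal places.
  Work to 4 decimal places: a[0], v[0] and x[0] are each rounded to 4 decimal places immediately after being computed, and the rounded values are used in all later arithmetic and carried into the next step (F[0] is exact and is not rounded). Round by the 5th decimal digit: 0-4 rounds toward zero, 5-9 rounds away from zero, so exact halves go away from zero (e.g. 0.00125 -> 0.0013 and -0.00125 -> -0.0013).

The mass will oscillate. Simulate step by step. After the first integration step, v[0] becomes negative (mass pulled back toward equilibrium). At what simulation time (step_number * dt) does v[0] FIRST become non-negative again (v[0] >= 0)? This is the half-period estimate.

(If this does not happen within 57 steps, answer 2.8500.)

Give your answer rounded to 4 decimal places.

Answer: 2.6000

Derivation:
Step 0: x=[6.3000] v=[0.0000]
Step 1: x=[6.2921] v=[-0.1575]
Step 2: x=[6.2764] v=[-0.3144]
Step 3: x=[6.2529] v=[-0.4701]
Step 4: x=[6.2217] v=[-0.6241]
Step 5: x=[6.1829] v=[-0.7757]
Step 6: x=[6.1367] v=[-0.9244]
Step 7: x=[6.0832] v=[-1.0697]
Step 8: x=[6.0227] v=[-1.2109]
Step 9: x=[5.9553] v=[-1.3476]
Step 10: x=[5.8813] v=[-1.4793]
Step 11: x=[5.8010] v=[-1.6054]
Step 12: x=[5.7147] v=[-1.7255]
Step 13: x=[5.6227] v=[-1.8391]
Step 14: x=[5.5254] v=[-1.9458]
Step 15: x=[5.4231] v=[-2.0452]
Step 16: x=[5.3163] v=[-2.1369]
Step 17: x=[5.2053] v=[-2.2206]
Step 18: x=[5.0905] v=[-2.2960]
Step 19: x=[4.9724] v=[-2.3628]
Step 20: x=[4.8514] v=[-2.4207]
Step 21: x=[4.7279] v=[-2.4696]
Step 22: x=[4.6024] v=[-2.5092]
Step 23: x=[4.4754] v=[-2.5394]
Step 24: x=[4.3474] v=[-2.5601]
Step 25: x=[4.2188] v=[-2.5712]
Step 26: x=[4.0902] v=[-2.5726]
Step 27: x=[3.9620] v=[-2.5644]
Step 28: x=[3.8347] v=[-2.5466]
Step 29: x=[3.7087] v=[-2.5192]
Step 30: x=[3.5846] v=[-2.4824]
Step 31: x=[3.4628] v=[-2.4362]
Step 32: x=[3.3438] v=[-2.3809]
Step 33: x=[3.2280] v=[-2.3167]
Step 34: x=[3.1158] v=[-2.2438]
Step 35: x=[3.0077] v=[-2.1625]
Step 36: x=[2.9040] v=[-2.0731]
Step 37: x=[2.8052] v=[-1.9759]
Step 38: x=[2.7116] v=[-1.8713]
Step 39: x=[2.6236] v=[-1.7597]
Step 40: x=[2.5415] v=[-1.6415]
Step 41: x=[2.4656] v=[-1.5171]
Step 42: x=[2.3963] v=[-1.3870]
Step 43: x=[2.3337] v=[-1.2517]
Step 44: x=[2.2781] v=[-1.1117]
Step 45: x=[2.2297] v=[-0.9676]
Step 46: x=[2.1887] v=[-0.8198]
Step 47: x=[2.1553] v=[-0.6690]
Step 48: x=[2.1295] v=[-0.5156]
Step 49: x=[2.1115] v=[-0.3603]
Step 50: x=[2.1013] v=[-0.2037]
Step 51: x=[2.0990] v=[-0.0463]
Step 52: x=[2.1046] v=[0.1113]
First v>=0 after going negative at step 52, time=2.6000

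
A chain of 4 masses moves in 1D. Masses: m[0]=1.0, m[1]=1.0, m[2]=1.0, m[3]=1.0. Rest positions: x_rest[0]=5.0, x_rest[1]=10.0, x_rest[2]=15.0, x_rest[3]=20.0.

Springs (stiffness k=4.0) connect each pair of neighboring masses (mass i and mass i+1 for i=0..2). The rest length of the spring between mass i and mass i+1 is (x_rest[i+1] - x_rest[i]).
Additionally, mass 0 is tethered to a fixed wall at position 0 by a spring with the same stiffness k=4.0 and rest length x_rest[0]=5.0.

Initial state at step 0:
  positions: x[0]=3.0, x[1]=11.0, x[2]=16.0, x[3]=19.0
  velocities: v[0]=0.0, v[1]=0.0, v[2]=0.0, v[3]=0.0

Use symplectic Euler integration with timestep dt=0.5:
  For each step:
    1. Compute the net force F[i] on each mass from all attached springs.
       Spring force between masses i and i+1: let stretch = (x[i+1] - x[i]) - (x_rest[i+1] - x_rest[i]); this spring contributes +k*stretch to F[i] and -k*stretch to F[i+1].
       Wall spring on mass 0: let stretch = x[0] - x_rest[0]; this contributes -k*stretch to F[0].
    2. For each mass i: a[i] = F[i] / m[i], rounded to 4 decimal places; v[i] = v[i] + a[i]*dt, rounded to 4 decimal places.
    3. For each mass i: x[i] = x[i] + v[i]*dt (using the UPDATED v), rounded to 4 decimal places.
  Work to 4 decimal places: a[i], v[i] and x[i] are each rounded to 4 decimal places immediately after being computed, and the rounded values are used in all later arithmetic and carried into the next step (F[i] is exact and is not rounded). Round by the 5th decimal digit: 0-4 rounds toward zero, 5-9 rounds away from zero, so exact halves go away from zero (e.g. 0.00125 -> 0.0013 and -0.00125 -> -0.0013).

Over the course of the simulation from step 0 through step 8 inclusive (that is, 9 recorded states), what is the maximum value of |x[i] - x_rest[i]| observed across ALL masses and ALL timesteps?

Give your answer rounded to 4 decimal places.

Step 0: x=[3.0000 11.0000 16.0000 19.0000] v=[0.0000 0.0000 0.0000 0.0000]
Step 1: x=[8.0000 8.0000 14.0000 21.0000] v=[10.0000 -6.0000 -4.0000 4.0000]
Step 2: x=[5.0000 11.0000 13.0000 21.0000] v=[-6.0000 6.0000 -2.0000 0.0000]
Step 3: x=[3.0000 10.0000 18.0000 18.0000] v=[-4.0000 -2.0000 10.0000 -6.0000]
Step 4: x=[5.0000 10.0000 15.0000 20.0000] v=[4.0000 0.0000 -6.0000 4.0000]
Step 5: x=[7.0000 10.0000 12.0000 22.0000] v=[4.0000 0.0000 -6.0000 4.0000]
Step 6: x=[5.0000 9.0000 17.0000 19.0000] v=[-4.0000 -2.0000 10.0000 -6.0000]
Step 7: x=[2.0000 12.0000 16.0000 19.0000] v=[-6.0000 6.0000 -2.0000 0.0000]
Step 8: x=[7.0000 9.0000 14.0000 21.0000] v=[10.0000 -6.0000 -4.0000 4.0000]
Max displacement = 3.0000

Answer: 3.0000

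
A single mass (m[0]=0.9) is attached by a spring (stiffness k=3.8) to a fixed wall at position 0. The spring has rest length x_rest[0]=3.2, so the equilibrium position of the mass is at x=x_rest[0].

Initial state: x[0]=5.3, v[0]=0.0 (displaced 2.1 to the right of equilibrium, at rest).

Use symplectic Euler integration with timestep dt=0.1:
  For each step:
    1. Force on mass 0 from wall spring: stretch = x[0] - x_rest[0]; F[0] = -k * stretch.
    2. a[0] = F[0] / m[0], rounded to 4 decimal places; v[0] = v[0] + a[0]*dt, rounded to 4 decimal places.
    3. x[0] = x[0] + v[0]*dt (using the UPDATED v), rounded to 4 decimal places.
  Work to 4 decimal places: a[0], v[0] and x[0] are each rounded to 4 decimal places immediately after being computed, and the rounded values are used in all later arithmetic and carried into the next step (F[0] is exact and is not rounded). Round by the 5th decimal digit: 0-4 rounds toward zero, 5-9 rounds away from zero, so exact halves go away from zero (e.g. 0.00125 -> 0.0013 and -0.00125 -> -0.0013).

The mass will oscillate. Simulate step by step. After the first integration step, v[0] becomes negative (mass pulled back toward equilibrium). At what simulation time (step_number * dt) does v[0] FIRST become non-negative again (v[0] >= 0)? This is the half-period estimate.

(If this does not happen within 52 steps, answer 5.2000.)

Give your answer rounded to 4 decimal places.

Step 0: x=[5.3000] v=[0.0000]
Step 1: x=[5.2113] v=[-0.8867]
Step 2: x=[5.0377] v=[-1.7359]
Step 3: x=[4.7865] v=[-2.5118]
Step 4: x=[4.4683] v=[-3.1817]
Step 5: x=[4.0966] v=[-3.7172]
Step 6: x=[3.6870] v=[-4.0958]
Step 7: x=[3.2569] v=[-4.3014]
Step 8: x=[2.8244] v=[-4.3254]
Step 9: x=[2.4077] v=[-4.1668]
Step 10: x=[2.0245] v=[-3.8323]
Step 11: x=[1.6909] v=[-3.3360]
Step 12: x=[1.4210] v=[-2.6988]
Step 13: x=[1.2262] v=[-1.9477]
Step 14: x=[1.1148] v=[-1.1143]
Step 15: x=[1.0914] v=[-0.2339]
Step 16: x=[1.1570] v=[0.6564]
First v>=0 after going negative at step 16, time=1.6000

Answer: 1.6000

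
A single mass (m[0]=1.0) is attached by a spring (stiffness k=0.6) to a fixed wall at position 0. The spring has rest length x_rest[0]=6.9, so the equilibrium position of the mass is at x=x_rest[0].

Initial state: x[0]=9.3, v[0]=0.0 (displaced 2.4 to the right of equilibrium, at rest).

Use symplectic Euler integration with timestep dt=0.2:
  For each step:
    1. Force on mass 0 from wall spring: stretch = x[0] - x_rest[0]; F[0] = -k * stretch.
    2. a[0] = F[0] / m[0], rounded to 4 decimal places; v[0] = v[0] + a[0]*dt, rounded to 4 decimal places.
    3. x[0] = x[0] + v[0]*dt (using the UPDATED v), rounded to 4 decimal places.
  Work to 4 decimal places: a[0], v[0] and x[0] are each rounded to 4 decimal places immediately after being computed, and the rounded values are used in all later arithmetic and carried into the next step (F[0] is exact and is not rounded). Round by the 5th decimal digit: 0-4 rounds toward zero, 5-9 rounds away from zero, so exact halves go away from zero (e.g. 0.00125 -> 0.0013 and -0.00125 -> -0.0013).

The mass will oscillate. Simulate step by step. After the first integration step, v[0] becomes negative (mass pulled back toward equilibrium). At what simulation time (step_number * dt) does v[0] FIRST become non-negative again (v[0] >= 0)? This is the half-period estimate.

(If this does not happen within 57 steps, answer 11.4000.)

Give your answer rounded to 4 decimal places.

Step 0: x=[9.3000] v=[0.0000]
Step 1: x=[9.2424] v=[-0.2880]
Step 2: x=[9.1286] v=[-0.5691]
Step 3: x=[8.9613] v=[-0.8365]
Step 4: x=[8.7445] v=[-1.0839]
Step 5: x=[8.4835] v=[-1.3052]
Step 6: x=[8.1845] v=[-1.4952]
Step 7: x=[7.8546] v=[-1.6493]
Step 8: x=[7.5018] v=[-1.7639]
Step 9: x=[7.1346] v=[-1.8361]
Step 10: x=[6.7617] v=[-1.8643]
Step 11: x=[6.3922] v=[-1.8477]
Step 12: x=[6.0348] v=[-1.7868]
Step 13: x=[5.6982] v=[-1.6830]
Step 14: x=[5.3904] v=[-1.5388]
Step 15: x=[5.1189] v=[-1.3576]
Step 16: x=[4.8901] v=[-1.1439]
Step 17: x=[4.7096] v=[-0.9027]
Step 18: x=[4.5816] v=[-0.6399]
Step 19: x=[4.5093] v=[-0.3617]
Step 20: x=[4.4943] v=[-0.0748]
Step 21: x=[4.5371] v=[0.2139]
First v>=0 after going negative at step 21, time=4.2000

Answer: 4.2000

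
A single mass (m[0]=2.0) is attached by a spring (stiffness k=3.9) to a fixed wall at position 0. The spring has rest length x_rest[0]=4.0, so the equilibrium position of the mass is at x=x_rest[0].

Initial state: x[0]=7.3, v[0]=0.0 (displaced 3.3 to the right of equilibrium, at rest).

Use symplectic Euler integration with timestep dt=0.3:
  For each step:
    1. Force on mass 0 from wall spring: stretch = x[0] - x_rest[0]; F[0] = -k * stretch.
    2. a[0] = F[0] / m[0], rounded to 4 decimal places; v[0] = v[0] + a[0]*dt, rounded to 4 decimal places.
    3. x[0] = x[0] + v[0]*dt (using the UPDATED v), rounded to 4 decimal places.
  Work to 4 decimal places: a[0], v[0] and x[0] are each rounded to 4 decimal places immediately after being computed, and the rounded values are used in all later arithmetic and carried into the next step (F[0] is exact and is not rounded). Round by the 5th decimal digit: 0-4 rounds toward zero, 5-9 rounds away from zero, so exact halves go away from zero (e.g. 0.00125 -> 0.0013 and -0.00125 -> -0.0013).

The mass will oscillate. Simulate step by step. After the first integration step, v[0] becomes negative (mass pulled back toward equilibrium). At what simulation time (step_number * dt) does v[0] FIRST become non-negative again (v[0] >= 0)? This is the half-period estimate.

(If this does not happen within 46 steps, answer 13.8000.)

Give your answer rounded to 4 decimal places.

Answer: 2.4000

Derivation:
Step 0: x=[7.3000] v=[0.0000]
Step 1: x=[6.7209] v=[-1.9305]
Step 2: x=[5.6642] v=[-3.5222]
Step 3: x=[4.3155] v=[-4.4958]
Step 4: x=[2.9114] v=[-4.6804]
Step 5: x=[1.6983] v=[-4.0436]
Step 6: x=[0.8892] v=[-2.6971]
Step 7: x=[0.6260] v=[-0.8773]
Step 8: x=[0.9550] v=[1.0965]
First v>=0 after going negative at step 8, time=2.4000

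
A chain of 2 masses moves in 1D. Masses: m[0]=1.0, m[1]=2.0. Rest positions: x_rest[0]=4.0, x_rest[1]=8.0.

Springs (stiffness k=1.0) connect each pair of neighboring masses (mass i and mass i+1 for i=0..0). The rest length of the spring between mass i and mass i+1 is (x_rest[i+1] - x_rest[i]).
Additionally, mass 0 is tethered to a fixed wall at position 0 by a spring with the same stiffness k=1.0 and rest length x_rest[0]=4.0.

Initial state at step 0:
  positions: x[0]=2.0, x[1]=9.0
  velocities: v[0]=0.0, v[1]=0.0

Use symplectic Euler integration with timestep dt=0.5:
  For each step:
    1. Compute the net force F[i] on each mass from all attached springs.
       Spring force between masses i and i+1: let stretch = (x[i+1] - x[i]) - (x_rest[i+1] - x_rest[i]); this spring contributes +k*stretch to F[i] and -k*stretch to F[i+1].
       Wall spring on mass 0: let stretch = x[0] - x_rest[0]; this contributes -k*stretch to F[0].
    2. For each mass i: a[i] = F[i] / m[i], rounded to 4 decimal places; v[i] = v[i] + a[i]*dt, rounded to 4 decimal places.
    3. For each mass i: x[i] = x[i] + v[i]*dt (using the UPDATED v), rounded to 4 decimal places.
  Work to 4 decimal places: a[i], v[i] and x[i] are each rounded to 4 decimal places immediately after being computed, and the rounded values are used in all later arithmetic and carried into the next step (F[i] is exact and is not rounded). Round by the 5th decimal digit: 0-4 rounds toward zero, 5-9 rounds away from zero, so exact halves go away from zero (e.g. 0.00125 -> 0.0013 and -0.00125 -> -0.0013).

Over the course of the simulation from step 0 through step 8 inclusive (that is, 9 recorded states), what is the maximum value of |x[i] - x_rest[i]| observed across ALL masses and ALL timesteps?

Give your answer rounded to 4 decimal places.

Answer: 2.3720

Derivation:
Step 0: x=[2.0000 9.0000] v=[0.0000 0.0000]
Step 1: x=[3.2500 8.6250] v=[2.5000 -0.7500]
Step 2: x=[5.0313 8.0781] v=[3.5625 -1.0938]
Step 3: x=[6.3165 7.6504] v=[2.5703 -0.8555]
Step 4: x=[6.3560 7.5559] v=[0.0790 -0.1890]
Step 5: x=[5.1065 7.8115] v=[-2.4991 0.5111]
Step 6: x=[3.2566 8.2290] v=[-3.6999 0.8349]
Step 7: x=[1.8356 8.5249] v=[-2.8420 0.5918]
Step 8: x=[1.6280 8.4846] v=[-0.4152 -0.0806]
Max displacement = 2.3720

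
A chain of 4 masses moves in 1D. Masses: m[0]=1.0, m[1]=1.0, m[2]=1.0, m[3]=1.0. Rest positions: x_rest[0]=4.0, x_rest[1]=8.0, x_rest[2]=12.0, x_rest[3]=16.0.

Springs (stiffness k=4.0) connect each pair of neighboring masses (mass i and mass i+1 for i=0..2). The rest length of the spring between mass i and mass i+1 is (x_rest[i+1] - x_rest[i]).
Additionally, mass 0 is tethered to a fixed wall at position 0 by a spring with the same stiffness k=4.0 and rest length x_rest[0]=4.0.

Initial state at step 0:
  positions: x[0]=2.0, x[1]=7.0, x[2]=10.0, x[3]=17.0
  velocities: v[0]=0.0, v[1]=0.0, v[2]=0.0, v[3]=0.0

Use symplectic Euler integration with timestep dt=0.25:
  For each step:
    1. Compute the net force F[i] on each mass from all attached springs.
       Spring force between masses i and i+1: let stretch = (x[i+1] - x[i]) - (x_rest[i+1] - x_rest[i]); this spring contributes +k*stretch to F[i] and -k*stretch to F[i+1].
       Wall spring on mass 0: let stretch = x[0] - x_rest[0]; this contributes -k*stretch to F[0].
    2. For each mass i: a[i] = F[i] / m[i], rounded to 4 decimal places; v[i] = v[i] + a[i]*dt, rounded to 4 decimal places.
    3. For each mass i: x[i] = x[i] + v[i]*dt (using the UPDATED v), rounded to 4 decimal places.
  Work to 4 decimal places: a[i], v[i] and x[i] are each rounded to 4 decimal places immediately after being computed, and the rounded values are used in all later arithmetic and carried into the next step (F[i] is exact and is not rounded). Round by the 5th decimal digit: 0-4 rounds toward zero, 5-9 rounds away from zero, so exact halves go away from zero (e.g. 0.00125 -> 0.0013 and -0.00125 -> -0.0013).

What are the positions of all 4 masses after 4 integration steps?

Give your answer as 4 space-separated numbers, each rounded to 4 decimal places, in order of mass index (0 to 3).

Answer: 4.5742 8.2227 12.0352 14.1250

Derivation:
Step 0: x=[2.0000 7.0000 10.0000 17.0000] v=[0.0000 0.0000 0.0000 0.0000]
Step 1: x=[2.7500 6.5000 11.0000 16.2500] v=[3.0000 -2.0000 4.0000 -3.0000]
Step 2: x=[3.7500 6.1875 12.1875 15.1875] v=[4.0000 -1.2500 4.7500 -4.2500]
Step 3: x=[4.4219 6.7656 12.6250 14.3750] v=[2.6875 2.3125 1.7500 -3.2500]
Step 4: x=[4.5742 8.2227 12.0352 14.1250] v=[0.6093 5.8282 -2.3594 -1.0000]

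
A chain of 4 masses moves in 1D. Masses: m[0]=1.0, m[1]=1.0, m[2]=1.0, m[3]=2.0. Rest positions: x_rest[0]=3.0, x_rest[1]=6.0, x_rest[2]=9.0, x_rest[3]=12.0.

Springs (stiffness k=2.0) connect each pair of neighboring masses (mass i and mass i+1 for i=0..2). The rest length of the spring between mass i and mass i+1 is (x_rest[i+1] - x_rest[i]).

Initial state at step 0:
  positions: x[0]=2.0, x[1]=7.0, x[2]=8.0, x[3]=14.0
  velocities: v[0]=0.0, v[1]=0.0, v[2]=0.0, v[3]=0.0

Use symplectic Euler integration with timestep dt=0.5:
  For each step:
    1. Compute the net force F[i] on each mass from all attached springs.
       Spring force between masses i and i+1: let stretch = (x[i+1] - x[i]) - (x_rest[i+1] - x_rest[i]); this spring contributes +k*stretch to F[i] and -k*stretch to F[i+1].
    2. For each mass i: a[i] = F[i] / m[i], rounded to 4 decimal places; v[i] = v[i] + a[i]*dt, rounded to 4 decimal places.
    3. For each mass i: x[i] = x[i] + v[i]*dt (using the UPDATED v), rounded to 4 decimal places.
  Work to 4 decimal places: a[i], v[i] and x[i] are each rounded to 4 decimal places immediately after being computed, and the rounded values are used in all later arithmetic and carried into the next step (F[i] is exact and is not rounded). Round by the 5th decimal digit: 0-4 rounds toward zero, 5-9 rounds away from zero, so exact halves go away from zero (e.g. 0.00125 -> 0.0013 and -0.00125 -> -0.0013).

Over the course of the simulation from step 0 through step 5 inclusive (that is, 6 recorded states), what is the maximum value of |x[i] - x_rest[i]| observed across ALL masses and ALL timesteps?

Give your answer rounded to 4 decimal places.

Step 0: x=[2.0000 7.0000 8.0000 14.0000] v=[0.0000 0.0000 0.0000 0.0000]
Step 1: x=[3.0000 5.0000 10.5000 13.2500] v=[2.0000 -4.0000 5.0000 -1.5000]
Step 2: x=[3.5000 4.7500 11.6250 12.5625] v=[1.0000 -0.5000 2.2500 -1.3750]
Step 3: x=[3.1250 7.3125 9.7813 12.3906] v=[-0.7500 5.1250 -3.6875 -0.3438]
Step 4: x=[3.3438 9.0157 8.0078 12.3164] v=[0.4375 3.4063 -3.5470 -0.1485]
Step 5: x=[4.8985 7.3790 8.8926 11.9150] v=[3.1094 -3.2735 1.7695 -0.8028]
Max displacement = 3.0157

Answer: 3.0157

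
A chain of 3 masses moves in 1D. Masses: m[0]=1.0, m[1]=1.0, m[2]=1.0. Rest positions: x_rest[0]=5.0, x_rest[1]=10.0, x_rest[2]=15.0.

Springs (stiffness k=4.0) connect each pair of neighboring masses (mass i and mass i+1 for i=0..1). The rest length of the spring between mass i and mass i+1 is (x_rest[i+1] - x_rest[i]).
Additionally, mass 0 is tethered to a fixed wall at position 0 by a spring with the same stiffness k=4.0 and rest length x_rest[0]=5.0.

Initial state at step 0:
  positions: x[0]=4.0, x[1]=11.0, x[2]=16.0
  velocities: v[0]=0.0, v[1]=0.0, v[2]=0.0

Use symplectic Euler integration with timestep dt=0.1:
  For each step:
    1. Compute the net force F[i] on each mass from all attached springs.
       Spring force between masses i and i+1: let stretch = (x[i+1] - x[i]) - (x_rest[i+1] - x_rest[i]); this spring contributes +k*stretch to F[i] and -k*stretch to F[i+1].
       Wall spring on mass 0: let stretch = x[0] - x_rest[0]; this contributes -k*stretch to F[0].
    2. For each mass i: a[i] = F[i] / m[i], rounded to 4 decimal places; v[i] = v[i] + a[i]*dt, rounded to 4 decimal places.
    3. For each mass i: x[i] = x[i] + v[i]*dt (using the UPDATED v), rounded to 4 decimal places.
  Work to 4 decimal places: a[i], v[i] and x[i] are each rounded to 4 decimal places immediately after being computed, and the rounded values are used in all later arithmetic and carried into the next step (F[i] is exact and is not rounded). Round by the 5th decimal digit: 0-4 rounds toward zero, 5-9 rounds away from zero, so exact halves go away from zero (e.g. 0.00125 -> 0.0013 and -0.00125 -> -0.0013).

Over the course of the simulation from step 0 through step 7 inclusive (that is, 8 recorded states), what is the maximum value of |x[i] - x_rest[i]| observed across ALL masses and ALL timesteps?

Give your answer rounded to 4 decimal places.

Step 0: x=[4.0000 11.0000 16.0000] v=[0.0000 0.0000 0.0000]
Step 1: x=[4.1200 10.9200 16.0000] v=[1.2000 -0.8000 0.0000]
Step 2: x=[4.3472 10.7712 15.9968] v=[2.2720 -1.4880 -0.0320]
Step 3: x=[4.6575 10.5745 15.9846] v=[3.1027 -1.9674 -0.1222]
Step 4: x=[5.0182 10.3575 15.9560] v=[3.6065 -2.1702 -0.2862]
Step 5: x=[5.3917 10.1509 15.9034] v=[3.7349 -2.0665 -0.5256]
Step 6: x=[5.7399 9.9840 15.8207] v=[3.4819 -1.6692 -0.8266]
Step 7: x=[6.0283 9.8808 15.7046] v=[2.8836 -1.0322 -1.1613]
Max displacement = 1.0283

Answer: 1.0283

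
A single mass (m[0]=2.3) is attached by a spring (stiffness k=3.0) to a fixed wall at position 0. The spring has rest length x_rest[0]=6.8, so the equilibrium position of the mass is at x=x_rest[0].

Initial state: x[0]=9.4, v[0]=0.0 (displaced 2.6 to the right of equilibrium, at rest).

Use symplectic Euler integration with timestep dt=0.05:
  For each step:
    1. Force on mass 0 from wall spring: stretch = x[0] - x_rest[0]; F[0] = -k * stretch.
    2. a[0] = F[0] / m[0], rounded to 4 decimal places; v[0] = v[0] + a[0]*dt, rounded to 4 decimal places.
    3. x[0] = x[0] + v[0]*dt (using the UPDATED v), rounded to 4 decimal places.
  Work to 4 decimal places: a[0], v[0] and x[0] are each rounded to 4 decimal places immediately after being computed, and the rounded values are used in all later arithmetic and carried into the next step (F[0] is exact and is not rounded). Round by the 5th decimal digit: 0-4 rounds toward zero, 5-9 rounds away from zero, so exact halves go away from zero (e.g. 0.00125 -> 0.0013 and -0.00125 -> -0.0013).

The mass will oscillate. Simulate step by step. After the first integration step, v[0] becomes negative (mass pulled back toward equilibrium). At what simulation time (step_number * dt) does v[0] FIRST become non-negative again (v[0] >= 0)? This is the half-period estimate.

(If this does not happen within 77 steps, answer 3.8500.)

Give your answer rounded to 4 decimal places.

Answer: 2.8000

Derivation:
Step 0: x=[9.4000] v=[0.0000]
Step 1: x=[9.3915] v=[-0.1696]
Step 2: x=[9.3746] v=[-0.3386]
Step 3: x=[9.3493] v=[-0.5065]
Step 4: x=[9.3157] v=[-0.6728]
Step 5: x=[9.2739] v=[-0.8369]
Step 6: x=[9.2240] v=[-0.9982]
Step 7: x=[9.1662] v=[-1.1563]
Step 8: x=[9.1007] v=[-1.3106]
Step 9: x=[9.0277] v=[-1.4606]
Step 10: x=[8.9474] v=[-1.6059]
Step 11: x=[8.8601] v=[-1.7460]
Step 12: x=[8.7661] v=[-1.8804]
Step 13: x=[8.6657] v=[-2.0086]
Step 14: x=[8.5592] v=[-2.1303]
Step 15: x=[8.4470] v=[-2.2450]
Step 16: x=[8.3294] v=[-2.3524]
Step 17: x=[8.2068] v=[-2.4521]
Step 18: x=[8.0796] v=[-2.5439]
Step 19: x=[7.9482] v=[-2.6274]
Step 20: x=[7.8131] v=[-2.7023]
Step 21: x=[7.6747] v=[-2.7684]
Step 22: x=[7.5334] v=[-2.8254]
Step 23: x=[7.3897] v=[-2.8732]
Step 24: x=[7.2441] v=[-2.9117]
Step 25: x=[7.0971] v=[-2.9407]
Step 26: x=[6.9491] v=[-2.9601]
Step 27: x=[6.8006] v=[-2.9698]
Step 28: x=[6.6521] v=[-2.9698]
Step 29: x=[6.5041] v=[-2.9602]
Step 30: x=[6.3571] v=[-2.9409]
Step 31: x=[6.2115] v=[-2.9120]
Step 32: x=[6.0678] v=[-2.8736]
Step 33: x=[5.9265] v=[-2.8259]
Step 34: x=[5.7881] v=[-2.7689]
Step 35: x=[5.6530] v=[-2.7029]
Step 36: x=[5.5216] v=[-2.6281]
Step 37: x=[5.3944] v=[-2.5447]
Step 38: x=[5.2718] v=[-2.4530]
Step 39: x=[5.1541] v=[-2.3533]
Step 40: x=[5.0418] v=[-2.2460]
Step 41: x=[4.9352] v=[-2.1313]
Step 42: x=[4.8347] v=[-2.0097]
Step 43: x=[4.7406] v=[-1.8815]
Step 44: x=[4.6532] v=[-1.7472]
Step 45: x=[4.5728] v=[-1.6072]
Step 46: x=[4.4997] v=[-1.4620]
Step 47: x=[4.4341] v=[-1.3120]
Step 48: x=[4.3762] v=[-1.1577]
Step 49: x=[4.3262] v=[-0.9996]
Step 50: x=[4.2843] v=[-0.8383]
Step 51: x=[4.2506] v=[-0.6742]
Step 52: x=[4.2252] v=[-0.5079]
Step 53: x=[4.2082] v=[-0.3400]
Step 54: x=[4.1997] v=[-0.1710]
Step 55: x=[4.1996] v=[-0.0014]
Step 56: x=[4.2080] v=[0.1682]
First v>=0 after going negative at step 56, time=2.8000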